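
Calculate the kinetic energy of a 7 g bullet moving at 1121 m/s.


E = 0.5*m*v^2 = 0.5*0.007*1121^2 = 4398 J

4398 J


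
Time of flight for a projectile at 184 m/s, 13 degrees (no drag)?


T = 2*v0*sin(theta)/g = 2*184*sin(13°)/9.81 = 8.439 s

8.439 s


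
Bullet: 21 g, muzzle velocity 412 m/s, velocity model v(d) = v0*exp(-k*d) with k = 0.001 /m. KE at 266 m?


v = v0*exp(-k*d) = 412*exp(-0.001*266) = 315.773 m/s
E = 0.5*m*v^2 = 0.5*0.021*315.773^2 = 1047 J

1047 J


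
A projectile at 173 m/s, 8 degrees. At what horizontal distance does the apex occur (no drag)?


R = v0^2*sin(2*theta)/g = 173^2*sin(2*8°)/9.81 = 840.933 m
apex_dist = R/2 = 840.933/2 = 420.5 m

420.5 m


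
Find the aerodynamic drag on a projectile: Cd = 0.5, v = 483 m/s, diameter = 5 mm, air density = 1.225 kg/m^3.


A = pi*(d/2)^2 = pi*(5/2000)^2 = 1.96350e-05 m^2
Fd = 0.5*Cd*rho*A*v^2 = 0.5*0.5*1.225*1.96350e-05*483^2 = 1.403 N

1.403 N


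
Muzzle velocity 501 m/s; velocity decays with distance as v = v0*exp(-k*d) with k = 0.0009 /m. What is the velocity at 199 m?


v = v0*exp(-k*d) = 501*exp(-0.0009*199) = 418.8 m/s

418.8 m/s


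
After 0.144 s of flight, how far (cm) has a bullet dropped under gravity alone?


drop = 0.5*g*t^2 = 0.5*9.81*0.144^2 = 0.10171 m ≈ 10.17 cm

10.17 cm


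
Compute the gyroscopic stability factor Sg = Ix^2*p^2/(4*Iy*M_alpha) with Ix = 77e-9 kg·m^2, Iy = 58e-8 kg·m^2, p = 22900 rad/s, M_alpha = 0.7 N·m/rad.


Sg = Ix^2 * p^2 / (4 * Iy * M_alpha) = (77e-9)^2 * 22900^2 / (4 * 58e-8 * 0.7) = 1.915

1.915


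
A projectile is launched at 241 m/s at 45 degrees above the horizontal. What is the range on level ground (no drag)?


R = v0^2 * sin(2*theta) / g = 241^2 * sin(2*45°) / 9.81 = 5921 m

5921 m


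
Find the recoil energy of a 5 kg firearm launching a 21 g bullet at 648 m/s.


v_r = m_p*v_p/m_gun = 0.021*648/5 = 2.7216 m/s, E_r = 0.5*m_gun*v_r^2 = 0.5*5*2.7216^2 = 18.52 J

18.52 J


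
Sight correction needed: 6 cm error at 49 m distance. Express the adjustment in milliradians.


1 mrad subtends 1 cm per 10 m of range, so adj = error_cm / (dist_m / 10) = 6 / (49/10) = 1.224 mrad

1.224 mrad


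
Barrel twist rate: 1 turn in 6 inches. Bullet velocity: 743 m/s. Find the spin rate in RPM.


twist_m = 6*0.0254 = 0.1524 m
spin = v/twist = 743/0.1524 = 4875.328 rev/s
RPM = spin*60 = 4875.328*60 ≈ 292520 RPM

292520 RPM


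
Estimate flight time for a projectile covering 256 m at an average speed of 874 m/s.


t = d/v = 256/874 = 0.2929 s

0.2929 s


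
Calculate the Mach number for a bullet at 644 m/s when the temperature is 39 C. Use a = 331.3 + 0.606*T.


a = 331.3 + 0.606*(39) = 354.934 m/s
M = v/a = 644/354.934 = 1.814

1.814


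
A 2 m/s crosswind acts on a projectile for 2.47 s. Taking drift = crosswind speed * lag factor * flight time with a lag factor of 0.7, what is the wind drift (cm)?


drift = v_wind * lag * t = 2 * 0.7 * 2.47 = 3.458 m ≈ 345.8 cm

345.8 cm


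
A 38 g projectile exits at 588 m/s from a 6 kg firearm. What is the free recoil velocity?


v_recoil = m_p * v_p / m_gun = 0.038 * 588 / 6 = 3.724 m/s

3.724 m/s


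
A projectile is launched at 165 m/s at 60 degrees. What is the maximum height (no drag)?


H = (v0*sin(theta))^2 / (2g) = (165*sin(60°))^2 / (2*9.81) = 1041 m

1041 m


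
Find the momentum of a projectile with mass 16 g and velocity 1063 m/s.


p = m*v = 0.016*1063 = 17.01 kg·m/s

17.01 kg·m/s


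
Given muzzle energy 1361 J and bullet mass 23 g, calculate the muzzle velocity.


v = sqrt(2*E/m) = sqrt(2*1361/0.023) = 344 m/s

344 m/s


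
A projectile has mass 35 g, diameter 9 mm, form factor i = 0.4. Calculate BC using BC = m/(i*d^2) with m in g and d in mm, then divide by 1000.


BC = m/(i*d^2*1000) = 35/(0.4 * 9^2 * 1000) = 0.00108

0.00108


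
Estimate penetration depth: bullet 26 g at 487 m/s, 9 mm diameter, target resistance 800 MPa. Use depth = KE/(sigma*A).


A = pi*(d/2)^2 = pi*(9/2)^2 = 63.6173 mm^2
E = 0.5*m*v^2 = 0.5*0.026*487^2 = 3083.2 J
depth = E/(sigma*A) = 3083.2 J / (800 MPa * 63.6173 mm^2) = 3083.2/(800 * 63.6173) m = 0.060581 m ≈ 60.58 mm

60.58 mm


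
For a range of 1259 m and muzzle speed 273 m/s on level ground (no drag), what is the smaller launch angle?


sin(2*theta) = R*g/v0^2 = 1259*9.81/273^2 = 0.165718, theta = arcsin(0.165718)/2 = 4.769°

4.769 degrees


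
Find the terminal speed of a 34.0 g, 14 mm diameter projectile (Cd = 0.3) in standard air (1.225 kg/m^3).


A = pi*(d/2)^2 = pi*(14/2000)^2 = 1.53938e-04 m^2
vt = sqrt(2mg/(Cd*rho*A)) = sqrt(2*0.034*9.81/(0.3 * 1.225 * 1.53938e-04)) = 108.6 m/s

108.6 m/s


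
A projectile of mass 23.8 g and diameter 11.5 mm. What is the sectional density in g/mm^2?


SD = m/d^2 = 23.8/11.5^2 = 0.18 g/mm^2

0.18 g/mm^2


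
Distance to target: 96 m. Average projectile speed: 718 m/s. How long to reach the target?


t = d/v = 96/718 = 0.1337 s

0.1337 s


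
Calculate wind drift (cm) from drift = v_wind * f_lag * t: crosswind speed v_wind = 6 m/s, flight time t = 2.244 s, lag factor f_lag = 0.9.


drift = v_wind * lag * t = 6 * 0.9 * 2.244 = 12.1176 m ≈ 1212 cm

1212 cm


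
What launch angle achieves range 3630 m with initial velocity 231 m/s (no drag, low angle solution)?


sin(2*theta) = R*g/v0^2 = 3630*9.81/231^2 = 0.667347, theta = arcsin(0.667347)/2 = 20.93°

20.93 degrees


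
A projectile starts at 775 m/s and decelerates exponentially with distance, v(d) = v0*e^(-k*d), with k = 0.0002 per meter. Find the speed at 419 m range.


v = v0*exp(-k*d) = 775*exp(-0.0002*419) = 712.7 m/s

712.7 m/s


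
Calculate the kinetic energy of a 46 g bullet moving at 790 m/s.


E = 0.5*m*v^2 = 0.5*0.046*790^2 = 14354 J

14354 J


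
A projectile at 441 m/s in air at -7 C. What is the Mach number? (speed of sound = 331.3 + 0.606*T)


a = 331.3 + 0.606*(-7) = 327.058 m/s
M = v/a = 441/327.058 = 1.348

1.348


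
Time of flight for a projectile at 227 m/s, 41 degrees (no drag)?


T = 2*v0*sin(theta)/g = 2*227*sin(41°)/9.81 = 30.36 s

30.36 s


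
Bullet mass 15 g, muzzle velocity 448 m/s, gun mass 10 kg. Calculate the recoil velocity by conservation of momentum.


v_recoil = m_p * v_p / m_gun = 0.015 * 448 / 10 = 0.672 m/s

0.672 m/s


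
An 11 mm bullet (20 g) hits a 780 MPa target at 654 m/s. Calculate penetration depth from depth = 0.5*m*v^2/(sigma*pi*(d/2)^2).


A = pi*(d/2)^2 = pi*(11/2)^2 = 95.0332 mm^2
E = 0.5*m*v^2 = 0.5*0.02*654^2 = 4277.16 J
depth = E/(sigma*A) = 4277.16 J / (780 MPa * 95.0332 mm^2) = 4277.16/(780 * 95.0332) m = 0.0577013 m ≈ 57.7 mm

57.7 mm


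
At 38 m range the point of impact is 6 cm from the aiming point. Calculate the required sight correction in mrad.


1 mrad subtends 1 cm per 10 m of range, so adj = error_cm / (dist_m / 10) = 6 / (38/10) = 1.579 mrad

1.579 mrad


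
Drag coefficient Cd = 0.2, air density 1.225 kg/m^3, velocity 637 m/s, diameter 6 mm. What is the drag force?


A = pi*(d/2)^2 = pi*(6/2000)^2 = 2.82743e-05 m^2
Fd = 0.5*Cd*rho*A*v^2 = 0.5*0.2*1.225*2.82743e-05*637^2 = 1.405 N

1.405 N


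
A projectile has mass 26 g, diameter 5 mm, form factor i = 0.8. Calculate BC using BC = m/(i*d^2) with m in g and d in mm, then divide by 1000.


BC = m/(i*d^2*1000) = 26/(0.8 * 5^2 * 1000) = 0.0013

0.0013


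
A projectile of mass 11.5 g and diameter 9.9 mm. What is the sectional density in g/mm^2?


SD = m/d^2 = 11.5/9.9^2 = 0.1173 g/mm^2

0.1173 g/mm^2


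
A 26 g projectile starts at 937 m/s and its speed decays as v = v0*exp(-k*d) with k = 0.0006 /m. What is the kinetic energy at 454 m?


v = v0*exp(-k*d) = 937*exp(-0.0006*454) = 713.572 m/s
E = 0.5*m*v^2 = 0.5*0.026*713.572^2 = 6619 J

6619 J


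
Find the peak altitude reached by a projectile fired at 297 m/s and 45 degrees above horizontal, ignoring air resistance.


H = (v0*sin(theta))^2 / (2g) = (297*sin(45°))^2 / (2*9.81) = 2248 m

2248 m


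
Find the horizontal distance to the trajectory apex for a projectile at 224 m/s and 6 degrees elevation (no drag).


R = v0^2*sin(2*theta)/g = 224^2*sin(2*6°)/9.81 = 1063.42 m
apex_dist = R/2 = 1063.42/2 = 531.7 m

531.7 m


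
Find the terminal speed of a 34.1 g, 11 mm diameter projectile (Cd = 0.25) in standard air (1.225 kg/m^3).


A = pi*(d/2)^2 = pi*(11/2000)^2 = 9.50332e-05 m^2
vt = sqrt(2mg/(Cd*rho*A)) = sqrt(2*0.0341*9.81/(0.25 * 1.225 * 9.50332e-05)) = 151.6 m/s

151.6 m/s


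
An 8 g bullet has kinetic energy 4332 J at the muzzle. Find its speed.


v = sqrt(2*E/m) = sqrt(2*4332/0.008) = 1041 m/s

1041 m/s


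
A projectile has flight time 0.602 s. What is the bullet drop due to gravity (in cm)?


drop = 0.5*g*t^2 = 0.5*9.81*0.602^2 = 1.77759 m ≈ 177.8 cm

177.8 cm


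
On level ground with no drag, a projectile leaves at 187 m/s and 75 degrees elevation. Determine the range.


R = v0^2 * sin(2*theta) / g = 187^2 * sin(2*75°) / 9.81 = 1782 m

1782 m


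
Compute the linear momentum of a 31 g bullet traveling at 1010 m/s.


p = m*v = 0.031*1010 = 31.31 kg·m/s

31.31 kg·m/s


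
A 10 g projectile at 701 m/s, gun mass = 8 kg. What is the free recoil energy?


v_r = m_p*v_p/m_gun = 0.01*701/8 = 0.87625 m/s, E_r = 0.5*m_gun*v_r^2 = 0.5*8*0.87625^2 = 3.071 J

3.071 J


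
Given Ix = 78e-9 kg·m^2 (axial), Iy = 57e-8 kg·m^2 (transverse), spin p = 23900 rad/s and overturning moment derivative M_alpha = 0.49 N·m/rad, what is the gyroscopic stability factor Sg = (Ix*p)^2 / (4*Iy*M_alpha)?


Sg = Ix^2 * p^2 / (4 * Iy * M_alpha) = (78e-9)^2 * 23900^2 / (4 * 57e-8 * 0.49) = 3.111

3.111


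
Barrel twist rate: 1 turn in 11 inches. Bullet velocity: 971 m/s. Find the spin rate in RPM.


twist_m = 11*0.0254 = 0.2794 m
spin = v/twist = 971/0.2794 = 3475.304 rev/s
RPM = spin*60 = 3475.304*60 ≈ 208518 RPM

208518 RPM


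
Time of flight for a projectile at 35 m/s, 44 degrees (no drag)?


T = 2*v0*sin(theta)/g = 2*35*sin(44°)/9.81 = 4.957 s

4.957 s


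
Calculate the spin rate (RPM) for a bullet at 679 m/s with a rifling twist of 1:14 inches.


twist_m = 14*0.0254 = 0.3556 m
spin = v/twist = 679/0.3556 = 1909.449 rev/s
RPM = spin*60 = 1909.449*60 ≈ 114567 RPM

114567 RPM


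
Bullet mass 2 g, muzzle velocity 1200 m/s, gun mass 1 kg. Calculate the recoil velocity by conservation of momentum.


v_recoil = m_p * v_p / m_gun = 0.002 * 1200 / 1 = 2.4 m/s

2.4 m/s


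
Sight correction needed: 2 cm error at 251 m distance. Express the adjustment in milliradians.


1 mrad subtends 1 cm per 10 m of range, so adj = error_cm / (dist_m / 10) = 2 / (251/10) = 0.07968 mrad

0.07968 mrad


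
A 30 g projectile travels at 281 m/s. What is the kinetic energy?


E = 0.5*m*v^2 = 0.5*0.03*281^2 = 1184 J

1184 J


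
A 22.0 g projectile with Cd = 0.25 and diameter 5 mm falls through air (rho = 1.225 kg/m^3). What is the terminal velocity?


A = pi*(d/2)^2 = pi*(5/2000)^2 = 1.96350e-05 m^2
vt = sqrt(2mg/(Cd*rho*A)) = sqrt(2*0.022*9.81/(0.25 * 1.225 * 1.96350e-05)) = 267.9 m/s

267.9 m/s


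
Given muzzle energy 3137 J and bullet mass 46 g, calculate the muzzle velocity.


v = sqrt(2*E/m) = sqrt(2*3137/0.046) = 369.3 m/s

369.3 m/s


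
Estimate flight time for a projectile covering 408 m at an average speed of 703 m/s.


t = d/v = 408/703 = 0.5804 s

0.5804 s


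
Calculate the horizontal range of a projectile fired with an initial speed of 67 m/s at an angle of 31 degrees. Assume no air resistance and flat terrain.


R = v0^2 * sin(2*theta) / g = 67^2 * sin(2*31°) / 9.81 = 404 m

404 m


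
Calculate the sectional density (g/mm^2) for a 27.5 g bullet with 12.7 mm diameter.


SD = m/d^2 = 27.5/12.7^2 = 0.1705 g/mm^2

0.1705 g/mm^2


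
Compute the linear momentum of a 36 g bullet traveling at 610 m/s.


p = m*v = 0.036*610 = 21.96 kg·m/s

21.96 kg·m/s


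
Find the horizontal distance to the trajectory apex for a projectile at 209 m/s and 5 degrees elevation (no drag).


R = v0^2*sin(2*theta)/g = 209^2*sin(2*5°)/9.81 = 773.203 m
apex_dist = R/2 = 773.203/2 = 386.6 m

386.6 m


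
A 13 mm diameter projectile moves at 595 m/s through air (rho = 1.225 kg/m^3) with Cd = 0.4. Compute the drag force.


A = pi*(d/2)^2 = pi*(13/2000)^2 = 1.32732e-04 m^2
Fd = 0.5*Cd*rho*A*v^2 = 0.5*0.4*1.225*1.32732e-04*595^2 = 11.51 N

11.51 N


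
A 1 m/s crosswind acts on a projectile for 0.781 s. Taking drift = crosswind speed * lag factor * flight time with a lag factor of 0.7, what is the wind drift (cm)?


drift = v_wind * lag * t = 1 * 0.7 * 0.781 = 0.5467 m ≈ 54.67 cm

54.67 cm


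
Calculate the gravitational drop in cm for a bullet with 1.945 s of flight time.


drop = 0.5*g*t^2 = 0.5*9.81*1.945^2 = 18.5557 m ≈ 1856 cm

1856 cm


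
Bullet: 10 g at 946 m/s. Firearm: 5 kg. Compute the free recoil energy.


v_r = m_p*v_p/m_gun = 0.01*946/5 = 1.892 m/s, E_r = 0.5*m_gun*v_r^2 = 0.5*5*1.892^2 = 8.949 J

8.949 J


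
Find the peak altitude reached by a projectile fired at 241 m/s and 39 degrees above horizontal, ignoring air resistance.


H = (v0*sin(theta))^2 / (2g) = (241*sin(39°))^2 / (2*9.81) = 1172 m

1172 m


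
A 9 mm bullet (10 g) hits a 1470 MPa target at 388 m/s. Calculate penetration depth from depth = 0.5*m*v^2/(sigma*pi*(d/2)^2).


A = pi*(d/2)^2 = pi*(9/2)^2 = 63.6173 mm^2
E = 0.5*m*v^2 = 0.5*0.01*388^2 = 752.72 J
depth = E/(sigma*A) = 752.72 J / (1470 MPa * 63.6173 mm^2) = 752.72/(1470 * 63.6173) m = 0.00804899 m ≈ 8.049 mm

8.049 mm


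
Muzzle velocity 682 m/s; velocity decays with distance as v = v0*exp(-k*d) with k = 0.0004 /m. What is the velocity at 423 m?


v = v0*exp(-k*d) = 682*exp(-0.0004*423) = 575.8 m/s

575.8 m/s


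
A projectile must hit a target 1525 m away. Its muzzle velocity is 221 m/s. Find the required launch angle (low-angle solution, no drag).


sin(2*theta) = R*g/v0^2 = 1525*9.81/221^2 = 0.306305, theta = arcsin(0.306305)/2 = 8.918°

8.918 degrees


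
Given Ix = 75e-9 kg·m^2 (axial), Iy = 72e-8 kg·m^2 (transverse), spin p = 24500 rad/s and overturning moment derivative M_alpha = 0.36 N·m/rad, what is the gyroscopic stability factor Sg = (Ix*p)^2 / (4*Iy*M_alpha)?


Sg = Ix^2 * p^2 / (4 * Iy * M_alpha) = (75e-9)^2 * 24500^2 / (4 * 72e-8 * 0.36) = 3.257

3.257


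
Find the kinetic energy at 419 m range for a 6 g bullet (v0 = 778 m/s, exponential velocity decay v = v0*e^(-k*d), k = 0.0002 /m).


v = v0*exp(-k*d) = 778*exp(-0.0002*419) = 715.461 m/s
E = 0.5*m*v^2 = 0.5*0.006*715.461^2 = 1536 J

1536 J


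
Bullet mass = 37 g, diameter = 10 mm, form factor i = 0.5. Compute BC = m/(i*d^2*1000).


BC = m/(i*d^2*1000) = 37/(0.5 * 10^2 * 1000) = 0.00074

0.00074


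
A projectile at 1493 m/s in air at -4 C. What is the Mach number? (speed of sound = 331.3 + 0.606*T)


a = 331.3 + 0.606*(-4) = 328.876 m/s
M = v/a = 1493/328.876 = 4.54

4.54


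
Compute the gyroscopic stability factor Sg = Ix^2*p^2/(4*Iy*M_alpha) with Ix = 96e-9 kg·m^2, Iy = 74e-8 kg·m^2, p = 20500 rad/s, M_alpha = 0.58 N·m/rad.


Sg = Ix^2 * p^2 / (4 * Iy * M_alpha) = (96e-9)^2 * 20500^2 / (4 * 74e-8 * 0.58) = 2.256

2.256


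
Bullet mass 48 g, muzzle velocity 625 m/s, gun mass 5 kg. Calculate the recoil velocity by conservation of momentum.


v_recoil = m_p * v_p / m_gun = 0.048 * 625 / 5 = 6 m/s

6 m/s


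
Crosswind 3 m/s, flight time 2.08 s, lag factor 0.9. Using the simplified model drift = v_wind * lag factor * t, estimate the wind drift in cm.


drift = v_wind * lag * t = 3 * 0.9 * 2.08 = 5.616 m ≈ 561.6 cm

561.6 cm


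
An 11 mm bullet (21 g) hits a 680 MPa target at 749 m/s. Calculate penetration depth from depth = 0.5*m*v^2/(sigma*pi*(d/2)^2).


A = pi*(d/2)^2 = pi*(11/2)^2 = 95.0332 mm^2
E = 0.5*m*v^2 = 0.5*0.021*749^2 = 5890.51 J
depth = E/(sigma*A) = 5890.51 J / (680 MPa * 95.0332 mm^2) = 5890.51/(680 * 95.0332) m = 0.0911525 m ≈ 91.15 mm

91.15 mm


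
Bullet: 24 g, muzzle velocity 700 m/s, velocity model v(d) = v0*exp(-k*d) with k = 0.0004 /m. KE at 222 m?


v = v0*exp(-k*d) = 700*exp(-0.0004*222) = 640.52 m/s
E = 0.5*m*v^2 = 0.5*0.024*640.52^2 = 4923 J

4923 J


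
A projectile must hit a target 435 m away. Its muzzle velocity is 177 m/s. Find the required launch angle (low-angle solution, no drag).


sin(2*theta) = R*g/v0^2 = 435*9.81/177^2 = 0.136211, theta = arcsin(0.136211)/2 = 3.914°

3.914 degrees


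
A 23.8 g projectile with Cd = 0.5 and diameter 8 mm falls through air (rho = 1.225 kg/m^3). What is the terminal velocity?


A = pi*(d/2)^2 = pi*(8/2000)^2 = 5.02655e-05 m^2
vt = sqrt(2mg/(Cd*rho*A)) = sqrt(2*0.0238*9.81/(0.5 * 1.225 * 5.02655e-05)) = 123.2 m/s

123.2 m/s


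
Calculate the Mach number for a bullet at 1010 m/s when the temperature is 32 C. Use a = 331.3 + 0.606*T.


a = 331.3 + 0.606*(32) = 350.692 m/s
M = v/a = 1010/350.692 = 2.88

2.88


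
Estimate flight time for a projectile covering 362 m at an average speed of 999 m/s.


t = d/v = 362/999 = 0.3624 s

0.3624 s


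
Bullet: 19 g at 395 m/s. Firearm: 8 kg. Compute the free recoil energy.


v_r = m_p*v_p/m_gun = 0.019*395/8 = 0.938125 m/s, E_r = 0.5*m_gun*v_r^2 = 0.5*8*0.938125^2 = 3.52 J

3.52 J


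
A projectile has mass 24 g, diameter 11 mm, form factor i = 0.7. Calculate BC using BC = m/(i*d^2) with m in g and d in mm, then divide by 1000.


BC = m/(i*d^2*1000) = 24/(0.7 * 11^2 * 1000) = 0.0002834

0.0002834


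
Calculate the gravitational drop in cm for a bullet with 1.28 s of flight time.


drop = 0.5*g*t^2 = 0.5*9.81*1.28^2 = 8.03635 m ≈ 803.6 cm

803.6 cm


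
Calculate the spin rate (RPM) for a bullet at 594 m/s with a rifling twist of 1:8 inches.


twist_m = 8*0.0254 = 0.2032 m
spin = v/twist = 594/0.2032 = 2923.228 rev/s
RPM = spin*60 = 2923.228*60 ≈ 175394 RPM

175394 RPM


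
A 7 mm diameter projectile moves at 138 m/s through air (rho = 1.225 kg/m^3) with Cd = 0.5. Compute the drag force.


A = pi*(d/2)^2 = pi*(7/2000)^2 = 3.84845e-05 m^2
Fd = 0.5*Cd*rho*A*v^2 = 0.5*0.5*1.225*3.84845e-05*138^2 = 0.2245 N

0.2245 N


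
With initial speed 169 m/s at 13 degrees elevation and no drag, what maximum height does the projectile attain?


H = (v0*sin(theta))^2 / (2g) = (169*sin(13°))^2 / (2*9.81) = 73.66 m

73.66 m


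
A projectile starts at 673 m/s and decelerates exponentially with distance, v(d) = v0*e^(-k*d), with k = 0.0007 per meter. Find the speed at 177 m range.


v = v0*exp(-k*d) = 673*exp(-0.0007*177) = 594.6 m/s

594.6 m/s


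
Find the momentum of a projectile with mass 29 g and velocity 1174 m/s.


p = m*v = 0.029*1174 = 34.05 kg·m/s

34.05 kg·m/s


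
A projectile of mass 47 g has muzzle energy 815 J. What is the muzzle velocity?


v = sqrt(2*E/m) = sqrt(2*815/0.047) = 186.2 m/s

186.2 m/s


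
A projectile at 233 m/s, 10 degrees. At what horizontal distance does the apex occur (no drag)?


R = v0^2*sin(2*theta)/g = 233^2*sin(2*10°)/9.81 = 1892.76 m
apex_dist = R/2 = 1892.76/2 = 946.4 m

946.4 m


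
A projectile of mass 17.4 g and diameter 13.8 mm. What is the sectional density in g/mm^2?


SD = m/d^2 = 17.4/13.8^2 = 0.09137 g/mm^2

0.09137 g/mm^2


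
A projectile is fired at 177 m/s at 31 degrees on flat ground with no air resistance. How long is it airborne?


T = 2*v0*sin(theta)/g = 2*177*sin(31°)/9.81 = 18.59 s

18.59 s


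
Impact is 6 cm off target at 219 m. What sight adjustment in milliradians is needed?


1 mrad subtends 1 cm per 10 m of range, so adj = error_cm / (dist_m / 10) = 6 / (219/10) = 0.274 mrad

0.274 mrad


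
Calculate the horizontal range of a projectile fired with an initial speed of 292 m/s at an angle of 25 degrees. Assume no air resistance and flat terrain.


R = v0^2 * sin(2*theta) / g = 292^2 * sin(2*25°) / 9.81 = 6658 m

6658 m


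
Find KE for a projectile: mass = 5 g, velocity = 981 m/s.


E = 0.5*m*v^2 = 0.5*0.005*981^2 = 2406 J

2406 J


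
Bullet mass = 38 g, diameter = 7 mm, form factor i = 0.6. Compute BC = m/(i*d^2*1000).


BC = m/(i*d^2*1000) = 38/(0.6 * 7^2 * 1000) = 0.001293

0.001293


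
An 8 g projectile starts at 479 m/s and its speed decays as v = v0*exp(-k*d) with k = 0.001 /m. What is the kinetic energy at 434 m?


v = v0*exp(-k*d) = 479*exp(-0.001*434) = 310.35 m/s
E = 0.5*m*v^2 = 0.5*0.008*310.35^2 = 385.3 J

385.3 J


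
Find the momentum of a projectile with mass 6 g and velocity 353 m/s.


p = m*v = 0.006*353 = 2.118 kg·m/s

2.118 kg·m/s


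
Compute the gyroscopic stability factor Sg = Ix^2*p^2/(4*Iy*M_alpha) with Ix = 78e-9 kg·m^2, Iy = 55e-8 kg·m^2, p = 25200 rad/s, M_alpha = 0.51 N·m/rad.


Sg = Ix^2 * p^2 / (4 * Iy * M_alpha) = (78e-9)^2 * 25200^2 / (4 * 55e-8 * 0.51) = 3.443

3.443


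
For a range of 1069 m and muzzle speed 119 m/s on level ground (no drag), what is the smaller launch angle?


sin(2*theta) = R*g/v0^2 = 1069*9.81/119^2 = 0.740547, theta = arcsin(0.740547)/2 = 23.89°

23.89 degrees


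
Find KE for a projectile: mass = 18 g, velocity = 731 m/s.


E = 0.5*m*v^2 = 0.5*0.018*731^2 = 4809 J

4809 J


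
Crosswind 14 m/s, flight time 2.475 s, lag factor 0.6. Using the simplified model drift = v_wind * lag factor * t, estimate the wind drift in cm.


drift = v_wind * lag * t = 14 * 0.6 * 2.475 = 20.79 m ≈ 2079 cm

2079 cm


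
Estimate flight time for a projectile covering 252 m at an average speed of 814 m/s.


t = d/v = 252/814 = 0.3096 s

0.3096 s


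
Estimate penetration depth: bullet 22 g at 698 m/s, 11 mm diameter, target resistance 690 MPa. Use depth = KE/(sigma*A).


A = pi*(d/2)^2 = pi*(11/2)^2 = 95.0332 mm^2
E = 0.5*m*v^2 = 0.5*0.022*698^2 = 5359.24 J
depth = E/(sigma*A) = 5359.24 J / (690 MPa * 95.0332 mm^2) = 5359.24/(690 * 95.0332) m = 0.0817296 m ≈ 81.73 mm

81.73 mm


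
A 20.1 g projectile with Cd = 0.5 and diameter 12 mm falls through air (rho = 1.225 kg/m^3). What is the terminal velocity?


A = pi*(d/2)^2 = pi*(12/2000)^2 = 1.13097e-04 m^2
vt = sqrt(2mg/(Cd*rho*A)) = sqrt(2*0.0201*9.81/(0.5 * 1.225 * 1.13097e-04)) = 75.45 m/s

75.45 m/s


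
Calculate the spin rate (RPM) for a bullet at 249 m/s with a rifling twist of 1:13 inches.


twist_m = 13*0.0254 = 0.3302 m
spin = v/twist = 249/0.3302 = 754.0884 rev/s
RPM = spin*60 = 754.0884*60 ≈ 45245 RPM

45245 RPM


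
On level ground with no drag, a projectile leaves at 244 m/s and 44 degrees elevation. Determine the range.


R = v0^2 * sin(2*theta) / g = 244^2 * sin(2*44°) / 9.81 = 6065 m

6065 m


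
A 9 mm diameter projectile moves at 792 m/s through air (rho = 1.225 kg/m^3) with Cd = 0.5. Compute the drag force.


A = pi*(d/2)^2 = pi*(9/2000)^2 = 6.36173e-05 m^2
Fd = 0.5*Cd*rho*A*v^2 = 0.5*0.5*1.225*6.36173e-05*792^2 = 12.22 N

12.22 N


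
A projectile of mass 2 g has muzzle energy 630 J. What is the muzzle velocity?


v = sqrt(2*E/m) = sqrt(2*630/0.002) = 793.7 m/s

793.7 m/s


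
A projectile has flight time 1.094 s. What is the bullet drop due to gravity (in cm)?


drop = 0.5*g*t^2 = 0.5*9.81*1.094^2 = 5.87048 m ≈ 587 cm

587 cm


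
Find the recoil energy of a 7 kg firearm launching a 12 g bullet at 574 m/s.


v_r = m_p*v_p/m_gun = 0.012*574/7 = 0.984 m/s, E_r = 0.5*m_gun*v_r^2 = 0.5*7*0.984^2 = 3.389 J

3.389 J


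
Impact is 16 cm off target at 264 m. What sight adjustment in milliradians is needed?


1 mrad subtends 1 cm per 10 m of range, so adj = error_cm / (dist_m / 10) = 16 / (264/10) = 0.6061 mrad

0.6061 mrad


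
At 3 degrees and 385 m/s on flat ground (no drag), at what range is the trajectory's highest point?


R = v0^2*sin(2*theta)/g = 385^2*sin(2*3°)/9.81 = 1579.38 m
apex_dist = R/2 = 1579.38/2 = 789.7 m

789.7 m


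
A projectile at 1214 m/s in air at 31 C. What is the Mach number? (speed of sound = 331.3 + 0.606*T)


a = 331.3 + 0.606*(31) = 350.086 m/s
M = v/a = 1214/350.086 = 3.468

3.468


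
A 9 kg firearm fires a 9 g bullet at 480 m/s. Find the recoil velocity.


v_recoil = m_p * v_p / m_gun = 0.009 * 480 / 9 = 0.48 m/s

0.48 m/s


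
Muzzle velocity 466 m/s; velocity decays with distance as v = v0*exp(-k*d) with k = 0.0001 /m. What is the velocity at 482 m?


v = v0*exp(-k*d) = 466*exp(-0.0001*482) = 444.1 m/s

444.1 m/s


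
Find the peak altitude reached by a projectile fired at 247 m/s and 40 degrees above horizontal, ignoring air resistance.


H = (v0*sin(theta))^2 / (2g) = (247*sin(40°))^2 / (2*9.81) = 1285 m

1285 m


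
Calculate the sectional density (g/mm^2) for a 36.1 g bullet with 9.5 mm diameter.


SD = m/d^2 = 36.1/9.5^2 = 0.4 g/mm^2

0.4 g/mm^2


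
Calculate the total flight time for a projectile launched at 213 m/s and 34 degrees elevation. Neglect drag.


T = 2*v0*sin(theta)/g = 2*213*sin(34°)/9.81 = 24.28 s

24.28 s


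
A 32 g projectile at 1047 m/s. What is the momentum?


p = m*v = 0.032*1047 = 33.5 kg·m/s

33.5 kg·m/s


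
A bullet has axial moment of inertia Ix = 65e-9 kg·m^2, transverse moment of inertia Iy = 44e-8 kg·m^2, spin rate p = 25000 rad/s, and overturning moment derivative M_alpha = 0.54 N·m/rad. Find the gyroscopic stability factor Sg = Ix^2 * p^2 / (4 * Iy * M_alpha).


Sg = Ix^2 * p^2 / (4 * Iy * M_alpha) = (65e-9)^2 * 25000^2 / (4 * 44e-8 * 0.54) = 2.778

2.778


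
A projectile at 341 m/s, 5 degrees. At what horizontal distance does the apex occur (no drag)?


R = v0^2*sin(2*theta)/g = 341^2*sin(2*5°)/9.81 = 2058.31 m
apex_dist = R/2 = 2058.31/2 = 1029 m

1029 m


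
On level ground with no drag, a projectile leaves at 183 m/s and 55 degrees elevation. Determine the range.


R = v0^2 * sin(2*theta) / g = 183^2 * sin(2*55°) / 9.81 = 3208 m

3208 m


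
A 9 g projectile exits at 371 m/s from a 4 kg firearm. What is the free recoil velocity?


v_recoil = m_p * v_p / m_gun = 0.009 * 371 / 4 = 0.8347 m/s

0.8347 m/s


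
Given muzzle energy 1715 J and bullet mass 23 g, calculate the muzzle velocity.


v = sqrt(2*E/m) = sqrt(2*1715/0.023) = 386.2 m/s

386.2 m/s


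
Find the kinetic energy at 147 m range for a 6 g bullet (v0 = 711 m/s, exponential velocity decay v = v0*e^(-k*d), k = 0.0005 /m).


v = v0*exp(-k*d) = 711*exp(-0.0005*147) = 660.616 m/s
E = 0.5*m*v^2 = 0.5*0.006*660.616^2 = 1309 J

1309 J


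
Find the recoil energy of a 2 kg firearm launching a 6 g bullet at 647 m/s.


v_r = m_p*v_p/m_gun = 0.006*647/2 = 1.941 m/s, E_r = 0.5*m_gun*v_r^2 = 0.5*2*1.941^2 = 3.767 J

3.767 J


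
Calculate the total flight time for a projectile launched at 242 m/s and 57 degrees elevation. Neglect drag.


T = 2*v0*sin(theta)/g = 2*242*sin(57°)/9.81 = 41.38 s

41.38 s


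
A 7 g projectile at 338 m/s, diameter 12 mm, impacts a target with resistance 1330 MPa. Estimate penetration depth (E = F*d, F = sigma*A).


A = pi*(d/2)^2 = pi*(12/2)^2 = 113.097 mm^2
E = 0.5*m*v^2 = 0.5*0.007*338^2 = 399.854 J
depth = E/(sigma*A) = 399.854 J / (1330 MPa * 113.097 mm^2) = 399.854/(1330 * 113.097) m = 0.00265826 m ≈ 2.658 mm

2.658 mm


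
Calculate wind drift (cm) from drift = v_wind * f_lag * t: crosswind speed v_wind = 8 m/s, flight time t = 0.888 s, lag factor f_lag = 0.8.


drift = v_wind * lag * t = 8 * 0.8 * 0.888 = 5.6832 m ≈ 568.3 cm

568.3 cm


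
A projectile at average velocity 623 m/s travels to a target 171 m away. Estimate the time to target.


t = d/v = 171/623 = 0.2745 s

0.2745 s


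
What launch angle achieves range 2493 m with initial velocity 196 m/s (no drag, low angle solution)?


sin(2*theta) = R*g/v0^2 = 2493*9.81/196^2 = 0.636618, theta = arcsin(0.636618)/2 = 19.77°

19.77 degrees


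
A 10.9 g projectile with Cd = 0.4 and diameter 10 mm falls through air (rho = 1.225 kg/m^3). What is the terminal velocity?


A = pi*(d/2)^2 = pi*(10/2000)^2 = 7.85398e-05 m^2
vt = sqrt(2mg/(Cd*rho*A)) = sqrt(2*0.0109*9.81/(0.4 * 1.225 * 7.85398e-05)) = 74.55 m/s

74.55 m/s


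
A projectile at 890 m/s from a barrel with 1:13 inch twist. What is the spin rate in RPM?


twist_m = 13*0.0254 = 0.3302 m
spin = v/twist = 890/0.3302 = 2695.336 rev/s
RPM = spin*60 = 2695.336*60 ≈ 161720 RPM

161720 RPM


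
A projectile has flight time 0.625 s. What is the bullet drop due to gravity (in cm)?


drop = 0.5*g*t^2 = 0.5*9.81*0.625^2 = 1.91602 m ≈ 191.6 cm

191.6 cm


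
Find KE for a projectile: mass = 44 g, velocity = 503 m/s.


E = 0.5*m*v^2 = 0.5*0.044*503^2 = 5566 J

5566 J


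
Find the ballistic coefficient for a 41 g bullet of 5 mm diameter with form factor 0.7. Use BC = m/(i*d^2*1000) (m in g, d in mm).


BC = m/(i*d^2*1000) = 41/(0.7 * 5^2 * 1000) = 0.002343

0.002343


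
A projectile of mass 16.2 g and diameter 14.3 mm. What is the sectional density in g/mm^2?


SD = m/d^2 = 16.2/14.3^2 = 0.07922 g/mm^2

0.07922 g/mm^2


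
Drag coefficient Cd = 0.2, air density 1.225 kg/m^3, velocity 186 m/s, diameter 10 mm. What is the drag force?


A = pi*(d/2)^2 = pi*(10/2000)^2 = 7.85398e-05 m^2
Fd = 0.5*Cd*rho*A*v^2 = 0.5*0.2*1.225*7.85398e-05*186^2 = 0.3329 N

0.3329 N


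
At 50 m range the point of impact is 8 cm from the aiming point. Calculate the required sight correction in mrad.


1 mrad subtends 1 cm per 10 m of range, so adj = error_cm / (dist_m / 10) = 8 / (50/10) = 1.6 mrad

1.6 mrad


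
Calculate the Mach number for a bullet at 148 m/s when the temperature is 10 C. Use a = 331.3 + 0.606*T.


a = 331.3 + 0.606*(10) = 337.36 m/s
M = v/a = 148/337.36 = 0.4387

0.4387


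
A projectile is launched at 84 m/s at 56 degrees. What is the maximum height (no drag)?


H = (v0*sin(theta))^2 / (2g) = (84*sin(56°))^2 / (2*9.81) = 247.2 m

247.2 m


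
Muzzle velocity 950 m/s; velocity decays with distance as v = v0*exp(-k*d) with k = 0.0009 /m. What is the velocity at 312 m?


v = v0*exp(-k*d) = 950*exp(-0.0009*312) = 717.4 m/s

717.4 m/s


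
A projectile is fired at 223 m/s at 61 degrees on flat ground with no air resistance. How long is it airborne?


T = 2*v0*sin(theta)/g = 2*223*sin(61°)/9.81 = 39.76 s

39.76 s


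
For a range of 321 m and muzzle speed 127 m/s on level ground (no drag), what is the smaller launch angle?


sin(2*theta) = R*g/v0^2 = 321*9.81/127^2 = 0.195239, theta = arcsin(0.195239)/2 = 5.629°

5.629 degrees


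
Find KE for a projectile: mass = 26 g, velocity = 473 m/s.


E = 0.5*m*v^2 = 0.5*0.026*473^2 = 2908 J

2908 J


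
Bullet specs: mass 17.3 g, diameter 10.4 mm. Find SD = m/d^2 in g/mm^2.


SD = m/d^2 = 17.3/10.4^2 = 0.1599 g/mm^2

0.1599 g/mm^2


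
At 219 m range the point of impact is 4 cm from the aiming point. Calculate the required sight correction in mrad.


1 mrad subtends 1 cm per 10 m of range, so adj = error_cm / (dist_m / 10) = 4 / (219/10) = 0.1826 mrad

0.1826 mrad


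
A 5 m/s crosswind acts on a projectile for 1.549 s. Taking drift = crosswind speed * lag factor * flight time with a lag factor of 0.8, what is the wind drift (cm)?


drift = v_wind * lag * t = 5 * 0.8 * 1.549 = 6.196 m ≈ 619.6 cm

619.6 cm


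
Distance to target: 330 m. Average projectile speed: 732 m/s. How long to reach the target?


t = d/v = 330/732 = 0.4508 s

0.4508 s


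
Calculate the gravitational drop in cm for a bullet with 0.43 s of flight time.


drop = 0.5*g*t^2 = 0.5*9.81*0.43^2 = 0.906934 m ≈ 90.69 cm

90.69 cm


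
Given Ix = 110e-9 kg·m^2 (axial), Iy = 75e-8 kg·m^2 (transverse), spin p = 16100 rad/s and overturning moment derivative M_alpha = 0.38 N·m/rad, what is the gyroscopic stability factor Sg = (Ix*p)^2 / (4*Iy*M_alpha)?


Sg = Ix^2 * p^2 / (4 * Iy * M_alpha) = (110e-9)^2 * 16100^2 / (4 * 75e-8 * 0.38) = 2.751

2.751


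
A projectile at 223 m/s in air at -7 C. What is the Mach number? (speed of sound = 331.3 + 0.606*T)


a = 331.3 + 0.606*(-7) = 327.058 m/s
M = v/a = 223/327.058 = 0.6818

0.6818


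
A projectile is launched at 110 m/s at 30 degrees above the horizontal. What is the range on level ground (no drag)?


R = v0^2 * sin(2*theta) / g = 110^2 * sin(2*30°) / 9.81 = 1068 m

1068 m


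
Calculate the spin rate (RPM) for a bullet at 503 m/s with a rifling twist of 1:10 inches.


twist_m = 10*0.0254 = 0.254 m
spin = v/twist = 503/0.254 = 1980.315 rev/s
RPM = spin*60 = 1980.315*60 ≈ 118819 RPM

118819 RPM


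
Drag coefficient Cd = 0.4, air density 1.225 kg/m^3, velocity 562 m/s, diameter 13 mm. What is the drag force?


A = pi*(d/2)^2 = pi*(13/2000)^2 = 1.32732e-04 m^2
Fd = 0.5*Cd*rho*A*v^2 = 0.5*0.4*1.225*1.32732e-04*562^2 = 10.27 N

10.27 N


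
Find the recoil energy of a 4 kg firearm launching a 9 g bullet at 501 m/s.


v_r = m_p*v_p/m_gun = 0.009*501/4 = 1.12725 m/s, E_r = 0.5*m_gun*v_r^2 = 0.5*4*1.12725^2 = 2.541 J

2.541 J


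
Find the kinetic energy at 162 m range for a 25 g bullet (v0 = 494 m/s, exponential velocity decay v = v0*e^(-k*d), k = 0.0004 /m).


v = v0*exp(-k*d) = 494*exp(-0.0004*162) = 463.004 m/s
E = 0.5*m*v^2 = 0.5*0.025*463.004^2 = 2680 J

2680 J


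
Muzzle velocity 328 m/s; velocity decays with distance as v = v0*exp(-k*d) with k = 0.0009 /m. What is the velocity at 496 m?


v = v0*exp(-k*d) = 328*exp(-0.0009*496) = 209.9 m/s

209.9 m/s


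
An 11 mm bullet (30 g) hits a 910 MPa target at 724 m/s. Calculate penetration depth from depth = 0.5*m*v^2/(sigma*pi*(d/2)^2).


A = pi*(d/2)^2 = pi*(11/2)^2 = 95.0332 mm^2
E = 0.5*m*v^2 = 0.5*0.03*724^2 = 7862.64 J
depth = E/(sigma*A) = 7862.64 J / (910 MPa * 95.0332 mm^2) = 7862.64/(910 * 95.0332) m = 0.0909184 m ≈ 90.92 mm

90.92 mm


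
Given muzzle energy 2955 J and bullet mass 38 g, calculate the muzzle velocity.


v = sqrt(2*E/m) = sqrt(2*2955/0.038) = 394.4 m/s

394.4 m/s


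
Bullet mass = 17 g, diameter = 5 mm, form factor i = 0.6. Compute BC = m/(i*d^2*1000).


BC = m/(i*d^2*1000) = 17/(0.6 * 5^2 * 1000) = 0.001133

0.001133


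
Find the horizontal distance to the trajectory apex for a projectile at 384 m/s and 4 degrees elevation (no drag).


R = v0^2*sin(2*theta)/g = 384^2*sin(2*4°)/9.81 = 2091.94 m
apex_dist = R/2 = 2091.94/2 = 1046 m

1046 m


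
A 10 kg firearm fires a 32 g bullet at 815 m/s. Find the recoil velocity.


v_recoil = m_p * v_p / m_gun = 0.032 * 815 / 10 = 2.608 m/s

2.608 m/s


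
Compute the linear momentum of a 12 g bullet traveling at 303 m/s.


p = m*v = 0.012*303 = 3.636 kg·m/s

3.636 kg·m/s


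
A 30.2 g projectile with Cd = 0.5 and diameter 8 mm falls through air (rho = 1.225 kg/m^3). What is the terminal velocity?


A = pi*(d/2)^2 = pi*(8/2000)^2 = 5.02655e-05 m^2
vt = sqrt(2mg/(Cd*rho*A)) = sqrt(2*0.0302*9.81/(0.5 * 1.225 * 5.02655e-05)) = 138.7 m/s

138.7 m/s


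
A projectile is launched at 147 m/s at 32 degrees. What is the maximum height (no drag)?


H = (v0*sin(theta))^2 / (2g) = (147*sin(32°))^2 / (2*9.81) = 309.3 m

309.3 m


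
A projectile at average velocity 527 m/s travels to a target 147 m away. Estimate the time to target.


t = d/v = 147/527 = 0.2789 s

0.2789 s


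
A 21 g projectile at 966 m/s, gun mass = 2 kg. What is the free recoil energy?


v_r = m_p*v_p/m_gun = 0.021*966/2 = 10.143 m/s, E_r = 0.5*m_gun*v_r^2 = 0.5*2*10.143^2 = 102.9 J

102.9 J


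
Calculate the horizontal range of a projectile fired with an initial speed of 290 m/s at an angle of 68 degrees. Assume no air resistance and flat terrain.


R = v0^2 * sin(2*theta) / g = 290^2 * sin(2*68°) / 9.81 = 5955 m

5955 m


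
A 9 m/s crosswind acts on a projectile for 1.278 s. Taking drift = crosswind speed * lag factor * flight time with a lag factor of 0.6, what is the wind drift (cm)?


drift = v_wind * lag * t = 9 * 0.6 * 1.278 = 6.9012 m ≈ 690.1 cm

690.1 cm


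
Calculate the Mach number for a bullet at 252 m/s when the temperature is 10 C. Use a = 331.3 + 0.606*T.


a = 331.3 + 0.606*(10) = 337.36 m/s
M = v/a = 252/337.36 = 0.747

0.747


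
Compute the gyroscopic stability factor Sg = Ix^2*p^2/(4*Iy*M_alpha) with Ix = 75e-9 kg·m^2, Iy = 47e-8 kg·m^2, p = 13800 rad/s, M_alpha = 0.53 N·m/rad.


Sg = Ix^2 * p^2 / (4 * Iy * M_alpha) = (75e-9)^2 * 13800^2 / (4 * 47e-8 * 0.53) = 1.075

1.075


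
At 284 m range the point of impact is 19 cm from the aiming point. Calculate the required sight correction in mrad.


1 mrad subtends 1 cm per 10 m of range, so adj = error_cm / (dist_m / 10) = 19 / (284/10) = 0.669 mrad

0.669 mrad


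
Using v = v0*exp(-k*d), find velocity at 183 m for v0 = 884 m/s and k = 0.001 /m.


v = v0*exp(-k*d) = 884*exp(-0.001*183) = 736.2 m/s

736.2 m/s


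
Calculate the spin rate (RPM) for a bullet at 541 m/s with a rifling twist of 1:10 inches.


twist_m = 10*0.0254 = 0.254 m
spin = v/twist = 541/0.254 = 2129.921 rev/s
RPM = spin*60 = 2129.921*60 ≈ 127795 RPM

127795 RPM


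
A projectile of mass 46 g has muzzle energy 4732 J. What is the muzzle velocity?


v = sqrt(2*E/m) = sqrt(2*4732/0.046) = 453.6 m/s

453.6 m/s


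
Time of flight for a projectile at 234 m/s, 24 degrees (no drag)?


T = 2*v0*sin(theta)/g = 2*234*sin(24°)/9.81 = 19.4 s

19.4 s


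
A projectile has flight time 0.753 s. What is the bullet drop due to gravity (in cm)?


drop = 0.5*g*t^2 = 0.5*9.81*0.753^2 = 2.78118 m ≈ 278.1 cm

278.1 cm


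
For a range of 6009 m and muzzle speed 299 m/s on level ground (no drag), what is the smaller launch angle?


sin(2*theta) = R*g/v0^2 = 6009*9.81/299^2 = 0.659369, theta = arcsin(0.659369)/2 = 20.63°

20.63 degrees


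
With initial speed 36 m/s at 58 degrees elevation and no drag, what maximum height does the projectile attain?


H = (v0*sin(theta))^2 / (2g) = (36*sin(58°))^2 / (2*9.81) = 47.51 m

47.51 m


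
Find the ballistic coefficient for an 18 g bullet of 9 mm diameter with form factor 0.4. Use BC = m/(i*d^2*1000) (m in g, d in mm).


BC = m/(i*d^2*1000) = 18/(0.4 * 9^2 * 1000) = 0.0005556

0.0005556


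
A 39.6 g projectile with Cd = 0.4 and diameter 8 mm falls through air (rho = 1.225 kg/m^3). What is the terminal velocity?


A = pi*(d/2)^2 = pi*(8/2000)^2 = 5.02655e-05 m^2
vt = sqrt(2mg/(Cd*rho*A)) = sqrt(2*0.0396*9.81/(0.4 * 1.225 * 5.02655e-05)) = 177.6 m/s

177.6 m/s


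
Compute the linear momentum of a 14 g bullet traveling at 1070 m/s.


p = m*v = 0.014*1070 = 14.98 kg·m/s

14.98 kg·m/s


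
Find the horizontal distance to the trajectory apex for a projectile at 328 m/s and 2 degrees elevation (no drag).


R = v0^2*sin(2*theta)/g = 328^2*sin(2*2°)/9.81 = 765.003 m
apex_dist = R/2 = 765.003/2 = 382.5 m

382.5 m


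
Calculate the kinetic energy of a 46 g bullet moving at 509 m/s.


E = 0.5*m*v^2 = 0.5*0.046*509^2 = 5959 J

5959 J


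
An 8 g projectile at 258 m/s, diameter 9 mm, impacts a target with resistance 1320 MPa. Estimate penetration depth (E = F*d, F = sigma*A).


A = pi*(d/2)^2 = pi*(9/2)^2 = 63.6173 mm^2
E = 0.5*m*v^2 = 0.5*0.008*258^2 = 266.256 J
depth = E/(sigma*A) = 266.256 J / (1320 MPa * 63.6173 mm^2) = 266.256/(1320 * 63.6173) m = 0.00317067 m ≈ 3.171 mm

3.171 mm


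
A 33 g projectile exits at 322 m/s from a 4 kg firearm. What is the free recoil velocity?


v_recoil = m_p * v_p / m_gun = 0.033 * 322 / 4 = 2.657 m/s

2.657 m/s


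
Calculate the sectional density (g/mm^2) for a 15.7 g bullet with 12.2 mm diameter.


SD = m/d^2 = 15.7/12.2^2 = 0.1055 g/mm^2

0.1055 g/mm^2


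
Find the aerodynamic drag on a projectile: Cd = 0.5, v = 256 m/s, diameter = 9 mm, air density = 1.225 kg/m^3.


A = pi*(d/2)^2 = pi*(9/2000)^2 = 6.36173e-05 m^2
Fd = 0.5*Cd*rho*A*v^2 = 0.5*0.5*1.225*6.36173e-05*256^2 = 1.277 N

1.277 N
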